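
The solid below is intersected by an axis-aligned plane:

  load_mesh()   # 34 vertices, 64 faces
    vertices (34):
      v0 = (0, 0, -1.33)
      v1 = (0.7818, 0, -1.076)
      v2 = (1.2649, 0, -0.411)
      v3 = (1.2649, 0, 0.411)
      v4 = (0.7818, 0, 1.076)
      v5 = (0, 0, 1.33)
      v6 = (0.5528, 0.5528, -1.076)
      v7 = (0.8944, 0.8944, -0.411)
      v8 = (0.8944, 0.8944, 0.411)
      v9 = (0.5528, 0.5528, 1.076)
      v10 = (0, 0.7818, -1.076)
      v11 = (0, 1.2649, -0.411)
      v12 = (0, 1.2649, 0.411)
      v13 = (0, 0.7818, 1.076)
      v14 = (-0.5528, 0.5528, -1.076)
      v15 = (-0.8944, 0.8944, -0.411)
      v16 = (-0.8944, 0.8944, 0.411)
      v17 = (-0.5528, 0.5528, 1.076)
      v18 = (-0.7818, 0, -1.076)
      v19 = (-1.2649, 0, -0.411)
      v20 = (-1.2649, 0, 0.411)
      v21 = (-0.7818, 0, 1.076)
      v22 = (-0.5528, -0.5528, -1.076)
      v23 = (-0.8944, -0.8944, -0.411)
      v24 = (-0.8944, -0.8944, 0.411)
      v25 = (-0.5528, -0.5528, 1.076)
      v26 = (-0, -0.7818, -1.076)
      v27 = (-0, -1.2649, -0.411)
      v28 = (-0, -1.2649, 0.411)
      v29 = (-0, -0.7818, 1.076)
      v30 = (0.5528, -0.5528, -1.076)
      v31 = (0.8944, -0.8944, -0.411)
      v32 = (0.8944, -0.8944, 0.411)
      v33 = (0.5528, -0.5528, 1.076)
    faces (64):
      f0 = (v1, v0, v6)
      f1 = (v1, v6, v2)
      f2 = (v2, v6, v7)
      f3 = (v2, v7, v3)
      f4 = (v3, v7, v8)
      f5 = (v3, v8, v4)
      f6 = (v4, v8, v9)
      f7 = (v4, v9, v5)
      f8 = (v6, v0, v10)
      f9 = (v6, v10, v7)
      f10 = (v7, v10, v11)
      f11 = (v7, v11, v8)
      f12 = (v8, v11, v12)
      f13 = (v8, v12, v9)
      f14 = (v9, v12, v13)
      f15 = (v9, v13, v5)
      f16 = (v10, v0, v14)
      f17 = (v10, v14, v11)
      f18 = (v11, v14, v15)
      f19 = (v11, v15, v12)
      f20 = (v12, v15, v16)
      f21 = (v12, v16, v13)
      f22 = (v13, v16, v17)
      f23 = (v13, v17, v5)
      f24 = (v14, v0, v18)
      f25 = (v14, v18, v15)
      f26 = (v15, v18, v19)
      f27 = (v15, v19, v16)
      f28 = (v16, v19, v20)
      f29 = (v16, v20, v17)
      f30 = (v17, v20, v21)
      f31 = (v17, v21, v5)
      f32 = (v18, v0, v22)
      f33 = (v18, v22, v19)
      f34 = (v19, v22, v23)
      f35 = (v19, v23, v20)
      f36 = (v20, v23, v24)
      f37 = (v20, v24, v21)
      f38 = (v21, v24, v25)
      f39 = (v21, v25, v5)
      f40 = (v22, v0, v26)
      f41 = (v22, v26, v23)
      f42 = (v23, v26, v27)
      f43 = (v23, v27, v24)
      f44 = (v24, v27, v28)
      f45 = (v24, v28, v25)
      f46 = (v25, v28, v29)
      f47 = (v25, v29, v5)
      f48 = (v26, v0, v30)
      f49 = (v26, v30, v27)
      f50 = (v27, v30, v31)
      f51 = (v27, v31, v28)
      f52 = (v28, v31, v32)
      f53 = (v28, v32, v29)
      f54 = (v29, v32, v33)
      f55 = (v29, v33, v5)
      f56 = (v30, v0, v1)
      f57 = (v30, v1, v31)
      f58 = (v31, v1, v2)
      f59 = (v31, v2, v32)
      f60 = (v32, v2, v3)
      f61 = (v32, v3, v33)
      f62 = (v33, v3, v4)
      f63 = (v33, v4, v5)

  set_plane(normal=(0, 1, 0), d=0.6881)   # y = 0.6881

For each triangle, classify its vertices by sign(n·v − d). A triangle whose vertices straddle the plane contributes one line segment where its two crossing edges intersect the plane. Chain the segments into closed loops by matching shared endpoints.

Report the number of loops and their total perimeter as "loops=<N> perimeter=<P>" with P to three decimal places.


loops=1 perimeter=6.669

Straddling triangles (20 of 64):
  (v2,v6,v7) [--+] → (0.6881, 0.6881, -0.812609)–(0.979859, 0.6881, -0.411)  len=0.4964
  (v2,v7,v3) [-+-] → (0.979859, 0.6881, -0.411)–(0.979859, 0.6881, -0.2214)  len=0.1896
  (v3,v7,v8) [-++] → (0.979859, 0.6881, -0.2214)–(0.979859, 0.6881, 0.411)  len=0.6324
  (v3,v8,v4) [-+-] → (0.979859, 0.6881, 0.411)–(0.868428, 0.6881, 0.564387)  len=0.1896
  (v4,v8,v9) [-+-] → (0.868428, 0.6881, 0.564387)–(0.6881, 0.6881, 0.812609)  len=0.3068
  (v6,v0,v10) [--+] → (0, 0.6881, -1.10644)–(0.226189, 0.6881, -1.076)  len=0.2282
  (v6,v10,v7) [-++] → (0.226189, 0.6881, -1.076)–(0.6881, 0.6881, -0.812609)  len=0.5317
  (v8,v12,v9) [++-] → (0.447767, 0.6881, 0.949649)–(0.6881, 0.6881, 0.812609)  len=0.2767
  (v9,v12,v13) [-++] → (0.447767, 0.6881, 0.949649)–(0.226189, 0.6881, 1.076)  len=0.2551
  (v9,v13,v5) [-+-] → (0.226189, 0.6881, 1.076)–(0, 0.6881, 1.10644)  len=0.2282
  (v10,v0,v14) [+--] → (0, 0.6881, -1.10644)–(-0.226189, 0.6881, -1.076)  len=0.2282
  (v10,v14,v11) [+-+] → (-0.226189, 0.6881, -1.076)–(-0.447767, 0.6881, -0.949649)  len=0.2551
  (v11,v14,v15) [+-+] → (-0.447767, 0.6881, -0.949649)–(-0.6881, 0.6881, -0.812609)  len=0.2767
  (v13,v16,v17) [++-] → (-0.6881, 0.6881, 0.812609)–(-0.226189, 0.6881, 1.076)  len=0.5317
  (v13,v17,v5) [+--] → (-0.226189, 0.6881, 1.076)–(0, 0.6881, 1.10644)  len=0.2282
  (v14,v18,v15) [--+] → (-0.868428, 0.6881, -0.564387)–(-0.6881, 0.6881, -0.812609)  len=0.3068
  (v15,v18,v19) [+--] → (-0.868428, 0.6881, -0.564387)–(-0.979859, 0.6881, -0.411)  len=0.1896
  (v15,v19,v16) [+-+] → (-0.979859, 0.6881, -0.411)–(-0.979859, 0.6881, 0.2214)  len=0.6324
  (v16,v19,v20) [+--] → (-0.979859, 0.6881, 0.2214)–(-0.979859, 0.6881, 0.411)  len=0.1896
  (v16,v20,v17) [+--] → (-0.979859, 0.6881, 0.411)–(-0.6881, 0.6881, 0.812609)  len=0.4964

Chained into 1 loop(s):
  loop 1: 20 segments, perimeter = 6.6694
Total perimeter = 6.669


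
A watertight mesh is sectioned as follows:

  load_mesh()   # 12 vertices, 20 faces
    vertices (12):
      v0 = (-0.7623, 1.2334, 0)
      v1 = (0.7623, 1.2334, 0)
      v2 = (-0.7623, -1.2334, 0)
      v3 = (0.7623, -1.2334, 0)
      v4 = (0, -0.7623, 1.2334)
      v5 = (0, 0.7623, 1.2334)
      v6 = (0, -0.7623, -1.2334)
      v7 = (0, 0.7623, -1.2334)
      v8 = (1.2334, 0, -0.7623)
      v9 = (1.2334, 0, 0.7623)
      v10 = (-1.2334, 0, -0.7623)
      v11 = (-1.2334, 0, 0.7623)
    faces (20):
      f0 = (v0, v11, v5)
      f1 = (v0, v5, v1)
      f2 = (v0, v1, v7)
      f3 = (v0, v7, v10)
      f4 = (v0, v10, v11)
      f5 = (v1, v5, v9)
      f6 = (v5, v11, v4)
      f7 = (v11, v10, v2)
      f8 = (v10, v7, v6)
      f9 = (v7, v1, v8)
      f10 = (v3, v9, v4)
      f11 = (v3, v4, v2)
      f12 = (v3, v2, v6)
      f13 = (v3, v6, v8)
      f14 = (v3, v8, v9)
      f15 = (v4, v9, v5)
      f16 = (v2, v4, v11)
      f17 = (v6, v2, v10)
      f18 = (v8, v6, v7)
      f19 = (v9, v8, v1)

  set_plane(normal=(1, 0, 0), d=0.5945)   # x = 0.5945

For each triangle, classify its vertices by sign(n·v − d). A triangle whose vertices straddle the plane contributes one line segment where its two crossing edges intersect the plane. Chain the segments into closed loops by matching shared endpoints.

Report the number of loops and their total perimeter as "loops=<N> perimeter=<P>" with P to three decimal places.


loops=1 perimeter=6.899

Straddling triangles (10 of 20):
  (v0,v5,v1) [--+] → (0.5945, 1.1297, 0.2715)–(0.5945, 1.2334, 0)  len=0.2906
  (v0,v1,v7) [-+-] → (0.5945, 1.2334, 0)–(0.5945, 1.1297, -0.2715)  len=0.2906
  (v1,v5,v9) [+-+] → (0.5945, 1.1297, 0.2715)–(0.5945, 0.394871, 1.00633)  len=1.0392
  (v7,v1,v8) [-++] → (0.5945, 1.1297, -0.2715)–(0.5945, 0.394871, -1.00633)  len=1.0392
  (v3,v9,v4) [++-] → (0.5945, -0.394871, 1.00633)–(0.5945, -1.1297, 0.2715)  len=1.0392
  (v3,v4,v2) [+--] → (0.5945, -1.1297, 0.2715)–(0.5945, -1.2334, 0)  len=0.2906
  (v3,v2,v6) [+--] → (0.5945, -1.2334, 0)–(0.5945, -1.1297, -0.2715)  len=0.2906
  (v3,v6,v8) [+-+] → (0.5945, -1.1297, -0.2715)–(0.5945, -0.394871, -1.00633)  len=1.0392
  (v4,v9,v5) [-+-] → (0.5945, -0.394871, 1.00633)–(0.5945, 0.394871, 1.00633)  len=0.7897
  (v8,v6,v7) [+--] → (0.5945, -0.394871, -1.00633)–(0.5945, 0.394871, -1.00633)  len=0.7897

Chained into 1 loop(s):
  loop 1: 10 segments, perimeter = 6.8988
Total perimeter = 6.899


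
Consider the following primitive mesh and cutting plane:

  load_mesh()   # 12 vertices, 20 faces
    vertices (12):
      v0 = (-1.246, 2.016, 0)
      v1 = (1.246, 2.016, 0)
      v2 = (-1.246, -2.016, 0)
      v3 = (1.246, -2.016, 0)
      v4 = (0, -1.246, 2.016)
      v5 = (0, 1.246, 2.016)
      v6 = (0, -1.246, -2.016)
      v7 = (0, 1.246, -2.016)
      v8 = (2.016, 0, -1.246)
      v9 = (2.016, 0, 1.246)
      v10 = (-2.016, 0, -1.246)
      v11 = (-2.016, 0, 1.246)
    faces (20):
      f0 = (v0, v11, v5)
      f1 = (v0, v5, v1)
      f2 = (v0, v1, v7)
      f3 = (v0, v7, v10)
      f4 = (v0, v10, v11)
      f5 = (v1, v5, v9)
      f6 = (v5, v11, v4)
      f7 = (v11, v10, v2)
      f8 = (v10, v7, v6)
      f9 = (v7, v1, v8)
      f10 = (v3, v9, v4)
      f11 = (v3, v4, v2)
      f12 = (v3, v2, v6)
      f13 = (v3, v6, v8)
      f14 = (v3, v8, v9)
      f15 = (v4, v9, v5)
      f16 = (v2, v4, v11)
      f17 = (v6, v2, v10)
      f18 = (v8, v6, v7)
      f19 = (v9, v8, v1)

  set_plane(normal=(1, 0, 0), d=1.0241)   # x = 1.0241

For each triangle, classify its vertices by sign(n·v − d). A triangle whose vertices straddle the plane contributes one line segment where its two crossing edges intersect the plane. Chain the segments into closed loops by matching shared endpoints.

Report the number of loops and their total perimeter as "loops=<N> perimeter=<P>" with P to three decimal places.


loops=1 perimeter=11.150

Straddling triangles (10 of 20):
  (v0,v5,v1) [--+] → (1.0241, 1.87887, 0.359029)–(1.0241, 2.016, 0)  len=0.3843
  (v0,v1,v7) [-+-] → (1.0241, 2.016, 0)–(1.0241, 1.87887, -0.359029)  len=0.3843
  (v1,v5,v9) [+-+] → (1.0241, 1.87887, 0.359029)–(1.0241, 0.613049, 1.62485)  len=1.7901
  (v7,v1,v8) [-++] → (1.0241, 1.87887, -0.359029)–(1.0241, 0.613049, -1.62485)  len=1.7901
  (v3,v9,v4) [++-] → (1.0241, -0.613049, 1.62485)–(1.0241, -1.87887, 0.359029)  len=1.7901
  (v3,v4,v2) [+--] → (1.0241, -1.87887, 0.359029)–(1.0241, -2.016, 0)  len=0.3843
  (v3,v2,v6) [+--] → (1.0241, -2.016, 0)–(1.0241, -1.87887, -0.359029)  len=0.3843
  (v3,v6,v8) [+-+] → (1.0241, -1.87887, -0.359029)–(1.0241, -0.613049, -1.62485)  len=1.7901
  (v4,v9,v5) [-+-] → (1.0241, -0.613049, 1.62485)–(1.0241, 0.613049, 1.62485)  len=1.2261
  (v8,v6,v7) [+--] → (1.0241, -0.613049, -1.62485)–(1.0241, 0.613049, -1.62485)  len=1.2261

Chained into 1 loop(s):
  loop 1: 10 segments, perimeter = 11.1501
Total perimeter = 11.150


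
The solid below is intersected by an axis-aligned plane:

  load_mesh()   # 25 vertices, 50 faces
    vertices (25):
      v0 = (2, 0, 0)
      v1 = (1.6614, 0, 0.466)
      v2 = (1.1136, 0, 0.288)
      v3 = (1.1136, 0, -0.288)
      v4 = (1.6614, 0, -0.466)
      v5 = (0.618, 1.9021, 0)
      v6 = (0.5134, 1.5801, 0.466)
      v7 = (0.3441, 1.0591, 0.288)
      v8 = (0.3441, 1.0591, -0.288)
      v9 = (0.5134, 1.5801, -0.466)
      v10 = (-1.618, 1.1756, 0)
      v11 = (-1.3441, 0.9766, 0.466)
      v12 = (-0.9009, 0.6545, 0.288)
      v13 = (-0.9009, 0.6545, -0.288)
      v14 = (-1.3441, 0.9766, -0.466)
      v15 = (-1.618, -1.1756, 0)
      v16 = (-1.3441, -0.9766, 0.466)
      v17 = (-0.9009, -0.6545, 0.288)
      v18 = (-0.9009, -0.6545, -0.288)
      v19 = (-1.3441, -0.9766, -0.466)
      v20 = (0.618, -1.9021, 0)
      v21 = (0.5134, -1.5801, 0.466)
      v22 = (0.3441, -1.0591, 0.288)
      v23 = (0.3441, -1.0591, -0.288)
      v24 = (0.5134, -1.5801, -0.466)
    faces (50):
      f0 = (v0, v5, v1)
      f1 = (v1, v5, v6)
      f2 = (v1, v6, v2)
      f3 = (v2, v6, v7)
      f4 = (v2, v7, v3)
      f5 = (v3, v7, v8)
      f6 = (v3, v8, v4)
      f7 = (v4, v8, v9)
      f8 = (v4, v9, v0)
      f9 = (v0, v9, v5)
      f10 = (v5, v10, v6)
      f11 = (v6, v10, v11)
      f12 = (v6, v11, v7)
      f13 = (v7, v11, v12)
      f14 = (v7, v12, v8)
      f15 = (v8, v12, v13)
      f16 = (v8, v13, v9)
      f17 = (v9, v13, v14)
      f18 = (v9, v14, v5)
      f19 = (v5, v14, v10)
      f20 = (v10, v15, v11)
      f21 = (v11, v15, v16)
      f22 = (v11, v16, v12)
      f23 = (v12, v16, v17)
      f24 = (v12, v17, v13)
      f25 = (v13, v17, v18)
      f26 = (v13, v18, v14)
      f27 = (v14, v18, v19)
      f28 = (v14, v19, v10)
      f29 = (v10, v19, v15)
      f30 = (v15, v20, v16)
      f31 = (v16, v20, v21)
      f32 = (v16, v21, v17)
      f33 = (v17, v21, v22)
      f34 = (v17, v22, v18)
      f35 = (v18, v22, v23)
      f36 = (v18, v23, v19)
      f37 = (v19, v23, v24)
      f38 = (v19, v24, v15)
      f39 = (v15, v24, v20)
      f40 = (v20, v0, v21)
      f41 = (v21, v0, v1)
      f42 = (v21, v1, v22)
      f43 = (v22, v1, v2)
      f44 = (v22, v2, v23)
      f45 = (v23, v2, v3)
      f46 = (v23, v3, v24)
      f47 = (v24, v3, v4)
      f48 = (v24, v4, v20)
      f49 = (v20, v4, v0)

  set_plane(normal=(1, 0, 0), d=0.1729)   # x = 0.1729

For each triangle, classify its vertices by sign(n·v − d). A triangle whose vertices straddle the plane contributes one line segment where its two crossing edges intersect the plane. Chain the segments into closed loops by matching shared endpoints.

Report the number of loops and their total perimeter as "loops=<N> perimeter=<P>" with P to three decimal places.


Straddling triangles (20 of 50):
  (v5,v10,v6) [+-+] → (0.1729, 1.75748, 0)–(0.1729, 1.51548, 0.391555)  len=0.4603
  (v6,v10,v11) [+--] → (0.1729, 1.51548, 0.391555)–(0.1729, 1.46947, 0.466)  len=0.0875
  (v6,v11,v7) [+-+] → (0.1729, 1.46947, 0.466)–(0.1729, 1.05073, 0.306051)  len=0.4482
  (v7,v11,v12) [+--] → (0.1729, 1.05073, 0.306051)–(0.1729, 1.00346, 0.288)  len=0.0506
  (v7,v12,v8) [+-+] → (0.1729, 1.00346, 0.288)–(0.1729, 1.00346, -0.208794)  len=0.4968
  (v8,v12,v13) [+--] → (0.1729, 1.00346, -0.208794)–(0.1729, 1.00346, -0.288)  len=0.0792
  (v8,v13,v9) [+-+] → (0.1729, 1.00346, -0.288)–(0.1729, 1.35726, -0.423146)  len=0.3787
  (v9,v13,v14) [+--] → (0.1729, 1.35726, -0.423146)–(0.1729, 1.46947, -0.466)  len=0.1201
  (v9,v14,v5) [+-+] → (0.1729, 1.46947, -0.466)–(0.1729, 1.69215, -0.105712)  len=0.4235
  (v5,v14,v10) [+--] → (0.1729, 1.69215, -0.105712)–(0.1729, 1.75748, 0)  len=0.1243
  (v15,v20,v16) [-+-] → (0.1729, -1.75748, 0)–(0.1729, -1.69215, 0.105712)  len=0.1243
  (v16,v20,v21) [-++] → (0.1729, -1.69215, 0.105712)–(0.1729, -1.46947, 0.466)  len=0.4235
  (v16,v21,v17) [-+-] → (0.1729, -1.46947, 0.466)–(0.1729, -1.35726, 0.423146)  len=0.1201
  (v17,v21,v22) [-++] → (0.1729, -1.35726, 0.423146)–(0.1729, -1.00346, 0.288)  len=0.3787
  (v17,v22,v18) [-+-] → (0.1729, -1.00346, 0.288)–(0.1729, -1.00346, 0.208794)  len=0.0792
  (v18,v22,v23) [-++] → (0.1729, -1.00346, 0.208794)–(0.1729, -1.00346, -0.288)  len=0.4968
  (v18,v23,v19) [-+-] → (0.1729, -1.00346, -0.288)–(0.1729, -1.05073, -0.306051)  len=0.0506
  (v19,v23,v24) [-++] → (0.1729, -1.05073, -0.306051)–(0.1729, -1.46947, -0.466)  len=0.4482
  (v19,v24,v15) [-+-] → (0.1729, -1.46947, -0.466)–(0.1729, -1.51548, -0.391555)  len=0.0875
  (v15,v24,v20) [-++] → (0.1729, -1.51548, -0.391555)–(0.1729, -1.75748, 0)  len=0.4603

Chained into 2 loop(s):
  loop 1: 10 segments, perimeter = 2.6693
  loop 2: 10 segments, perimeter = 2.6693
Total perimeter = 5.339

loops=2 perimeter=5.339


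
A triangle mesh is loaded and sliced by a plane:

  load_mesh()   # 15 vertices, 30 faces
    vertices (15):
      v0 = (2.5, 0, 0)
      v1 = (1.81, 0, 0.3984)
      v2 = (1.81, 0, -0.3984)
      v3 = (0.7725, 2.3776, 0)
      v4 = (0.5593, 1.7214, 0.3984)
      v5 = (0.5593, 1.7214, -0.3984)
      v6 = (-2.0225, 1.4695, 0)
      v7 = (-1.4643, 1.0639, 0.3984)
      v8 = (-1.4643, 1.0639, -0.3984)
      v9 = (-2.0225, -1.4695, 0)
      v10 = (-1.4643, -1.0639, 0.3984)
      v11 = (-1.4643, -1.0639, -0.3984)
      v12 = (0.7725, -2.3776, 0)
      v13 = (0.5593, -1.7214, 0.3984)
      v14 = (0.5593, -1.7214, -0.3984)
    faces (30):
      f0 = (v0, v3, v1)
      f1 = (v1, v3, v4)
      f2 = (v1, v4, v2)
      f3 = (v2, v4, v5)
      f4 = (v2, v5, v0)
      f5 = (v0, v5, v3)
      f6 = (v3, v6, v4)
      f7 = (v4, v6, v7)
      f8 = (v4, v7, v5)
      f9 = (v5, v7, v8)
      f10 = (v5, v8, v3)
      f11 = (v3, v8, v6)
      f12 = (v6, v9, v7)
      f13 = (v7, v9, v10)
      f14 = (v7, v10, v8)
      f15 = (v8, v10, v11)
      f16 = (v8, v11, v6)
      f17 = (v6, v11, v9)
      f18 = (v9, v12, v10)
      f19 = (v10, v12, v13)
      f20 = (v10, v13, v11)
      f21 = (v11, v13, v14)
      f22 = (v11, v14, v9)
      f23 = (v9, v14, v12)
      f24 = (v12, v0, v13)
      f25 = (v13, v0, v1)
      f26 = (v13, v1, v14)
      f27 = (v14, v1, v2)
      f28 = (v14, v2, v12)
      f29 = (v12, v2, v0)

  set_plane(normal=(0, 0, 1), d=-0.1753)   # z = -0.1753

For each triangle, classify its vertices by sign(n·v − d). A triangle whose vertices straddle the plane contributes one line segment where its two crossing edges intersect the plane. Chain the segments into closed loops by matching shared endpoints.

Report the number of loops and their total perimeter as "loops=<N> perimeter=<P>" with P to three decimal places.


loops=2 perimeter=23.549

Straddling triangles (20 of 30):
  (v1,v4,v2) [++-] → (1.45981, 0.481983, -0.1753)–(1.81, 0, -0.1753)  len=0.5958
  (v2,v4,v5) [-+-] → (1.45981, 0.481983, -0.1753)–(0.5593, 1.7214, -0.1753)  len=1.5320
  (v2,v5,v0) [--+] → (1.64607, 0.757433, -0.1753)–(2.19639, 0, -0.1753)  len=0.9362
  (v0,v5,v3) [+-+] → (1.64607, 0.757433, -0.1753)–(0.67869, 2.08887, -0.1753)  len=1.6458
  (v4,v7,v5) [++-] → (-0.00729784, 1.5373, -0.1753)–(0.5593, 1.7214, -0.1753)  len=0.5958
  (v5,v7,v8) [-+-] → (-0.00729784, 1.5373, -0.1753)–(-1.4643, 1.0639, -0.1753)  len=1.5320
  (v5,v8,v3) [--+] → (-0.211714, 1.79956, -0.1753)–(0.67869, 2.08887, -0.1753)  len=0.9362
  (v3,v8,v6) [+-+] → (-0.211714, 1.79956, -0.1753)–(-1.77689, 1.29103, -0.1753)  len=1.6457
  (v7,v10,v8) [++-] → (-1.4643, 0.468127, -0.1753)–(-1.4643, 1.0639, -0.1753)  len=0.5958
  (v8,v10,v11) [-+-] → (-1.4643, 0.468127, -0.1753)–(-1.4643, -1.0639, -0.1753)  len=1.5320
  (v8,v11,v6) [--+] → (-1.77689, 0.354779, -0.1753)–(-1.77689, 1.29103, -0.1753)  len=0.9363
  (v6,v11,v9) [+-+] → (-1.77689, 0.354779, -0.1753)–(-1.77689, -1.29103, -0.1753)  len=1.6458
  (v10,v13,v11) [++-] → (-0.897702, -1.248, -0.1753)–(-1.4643, -1.0639, -0.1753)  len=0.5958
  (v11,v13,v14) [-+-] → (-0.897702, -1.248, -0.1753)–(0.5593, -1.7214, -0.1753)  len=1.5320
  (v11,v14,v9) [--+] → (-0.886482, -1.58034, -0.1753)–(-1.77689, -1.29103, -0.1753)  len=0.9362
  (v9,v14,v12) [+-+] → (-0.886482, -1.58034, -0.1753)–(0.67869, -2.08887, -0.1753)  len=1.6457
  (v13,v1,v14) [++-] → (0.90949, -1.23942, -0.1753)–(0.5593, -1.7214, -0.1753)  len=0.5958
  (v14,v1,v2) [-+-] → (0.90949, -1.23942, -0.1753)–(1.81, 0, -0.1753)  len=1.5320
  (v14,v2,v12) [--+] → (1.22901, -1.33143, -0.1753)–(0.67869, -2.08887, -0.1753)  len=0.9362
  (v12,v2,v0) [+-+] → (1.22901, -1.33143, -0.1753)–(2.19639, 0, -0.1753)  len=1.6458

Chained into 2 loop(s):
  loop 1: 10 segments, perimeter = 10.6388
  loop 2: 10 segments, perimeter = 12.9100
Total perimeter = 23.549


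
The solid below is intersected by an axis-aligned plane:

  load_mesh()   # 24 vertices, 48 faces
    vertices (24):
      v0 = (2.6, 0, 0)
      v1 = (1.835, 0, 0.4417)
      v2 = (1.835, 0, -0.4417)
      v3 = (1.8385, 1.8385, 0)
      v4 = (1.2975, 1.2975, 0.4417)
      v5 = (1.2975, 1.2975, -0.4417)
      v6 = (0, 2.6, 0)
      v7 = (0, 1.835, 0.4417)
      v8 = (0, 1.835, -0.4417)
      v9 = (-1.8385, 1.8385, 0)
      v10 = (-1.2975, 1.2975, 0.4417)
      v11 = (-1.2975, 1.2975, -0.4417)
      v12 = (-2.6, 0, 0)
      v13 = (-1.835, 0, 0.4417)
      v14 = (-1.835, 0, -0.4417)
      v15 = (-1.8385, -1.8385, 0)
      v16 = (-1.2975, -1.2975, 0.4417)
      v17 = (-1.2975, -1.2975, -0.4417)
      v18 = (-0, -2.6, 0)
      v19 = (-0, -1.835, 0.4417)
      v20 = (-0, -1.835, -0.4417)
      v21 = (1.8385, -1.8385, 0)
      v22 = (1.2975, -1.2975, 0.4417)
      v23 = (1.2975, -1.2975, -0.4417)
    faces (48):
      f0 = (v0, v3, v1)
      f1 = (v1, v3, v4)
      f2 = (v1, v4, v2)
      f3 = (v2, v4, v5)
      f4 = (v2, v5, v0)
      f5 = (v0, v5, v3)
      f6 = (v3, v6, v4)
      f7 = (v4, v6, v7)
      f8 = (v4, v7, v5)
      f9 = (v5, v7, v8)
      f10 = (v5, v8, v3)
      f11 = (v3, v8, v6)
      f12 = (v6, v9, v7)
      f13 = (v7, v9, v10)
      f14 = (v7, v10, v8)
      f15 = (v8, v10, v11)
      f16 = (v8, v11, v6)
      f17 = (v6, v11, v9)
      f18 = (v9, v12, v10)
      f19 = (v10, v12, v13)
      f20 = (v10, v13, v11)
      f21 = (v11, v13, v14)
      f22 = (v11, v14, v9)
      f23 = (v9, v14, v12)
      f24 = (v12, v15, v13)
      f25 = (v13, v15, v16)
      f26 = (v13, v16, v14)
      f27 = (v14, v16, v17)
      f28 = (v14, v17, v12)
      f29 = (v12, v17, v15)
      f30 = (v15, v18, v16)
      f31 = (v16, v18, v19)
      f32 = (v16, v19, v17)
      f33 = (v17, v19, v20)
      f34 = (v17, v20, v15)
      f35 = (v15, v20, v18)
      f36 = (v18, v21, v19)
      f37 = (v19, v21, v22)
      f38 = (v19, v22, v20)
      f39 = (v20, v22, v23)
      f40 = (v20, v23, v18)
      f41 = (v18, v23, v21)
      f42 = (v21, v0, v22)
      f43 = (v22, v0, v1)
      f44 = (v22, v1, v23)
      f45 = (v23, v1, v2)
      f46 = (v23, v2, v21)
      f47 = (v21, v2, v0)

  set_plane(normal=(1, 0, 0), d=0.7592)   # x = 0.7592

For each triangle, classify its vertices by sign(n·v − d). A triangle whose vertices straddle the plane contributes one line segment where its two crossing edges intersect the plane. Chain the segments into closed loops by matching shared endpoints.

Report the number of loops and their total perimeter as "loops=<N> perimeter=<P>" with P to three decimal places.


loops=2 perimeter=5.300

Straddling triangles (12 of 48):
  (v3,v6,v4) [+-+] → (0.7592, 2.28554, 0)–(0.7592, 1.83787, 0.25845)  len=0.5169
  (v4,v6,v7) [+--] → (0.7592, 1.83787, 0.25845)–(0.7592, 1.5205, 0.4417)  len=0.3665
  (v4,v7,v5) [+-+] → (0.7592, 1.5205, 0.4417)–(0.7592, 1.5205, -0.0751996)  len=0.5169
  (v5,v7,v8) [+--] → (0.7592, 1.5205, -0.0751996)–(0.7592, 1.5205, -0.4417)  len=0.3665
  (v5,v8,v3) [+-+] → (0.7592, 1.5205, -0.4417)–(0.7592, 1.83645, -0.259302)  len=0.3648
  (v3,v8,v6) [+--] → (0.7592, 1.83645, -0.259302)–(0.7592, 2.28554, 0)  len=0.5186
  (v18,v21,v19) [-+-] → (0.7592, -2.28554, 0)–(0.7592, -1.83645, 0.259302)  len=0.5186
  (v19,v21,v22) [-++] → (0.7592, -1.83645, 0.259302)–(0.7592, -1.5205, 0.4417)  len=0.3648
  (v19,v22,v20) [-+-] → (0.7592, -1.5205, 0.4417)–(0.7592, -1.5205, 0.0751996)  len=0.3665
  (v20,v22,v23) [-++] → (0.7592, -1.5205, 0.0751996)–(0.7592, -1.5205, -0.4417)  len=0.5169
  (v20,v23,v18) [-+-] → (0.7592, -1.5205, -0.4417)–(0.7592, -1.83787, -0.25845)  len=0.3665
  (v18,v23,v21) [-++] → (0.7592, -1.83787, -0.25845)–(0.7592, -2.28554, 0)  len=0.5169

Chained into 2 loop(s):
  loop 1: 6 segments, perimeter = 2.6502
  loop 2: 6 segments, perimeter = 2.6502
Total perimeter = 5.300


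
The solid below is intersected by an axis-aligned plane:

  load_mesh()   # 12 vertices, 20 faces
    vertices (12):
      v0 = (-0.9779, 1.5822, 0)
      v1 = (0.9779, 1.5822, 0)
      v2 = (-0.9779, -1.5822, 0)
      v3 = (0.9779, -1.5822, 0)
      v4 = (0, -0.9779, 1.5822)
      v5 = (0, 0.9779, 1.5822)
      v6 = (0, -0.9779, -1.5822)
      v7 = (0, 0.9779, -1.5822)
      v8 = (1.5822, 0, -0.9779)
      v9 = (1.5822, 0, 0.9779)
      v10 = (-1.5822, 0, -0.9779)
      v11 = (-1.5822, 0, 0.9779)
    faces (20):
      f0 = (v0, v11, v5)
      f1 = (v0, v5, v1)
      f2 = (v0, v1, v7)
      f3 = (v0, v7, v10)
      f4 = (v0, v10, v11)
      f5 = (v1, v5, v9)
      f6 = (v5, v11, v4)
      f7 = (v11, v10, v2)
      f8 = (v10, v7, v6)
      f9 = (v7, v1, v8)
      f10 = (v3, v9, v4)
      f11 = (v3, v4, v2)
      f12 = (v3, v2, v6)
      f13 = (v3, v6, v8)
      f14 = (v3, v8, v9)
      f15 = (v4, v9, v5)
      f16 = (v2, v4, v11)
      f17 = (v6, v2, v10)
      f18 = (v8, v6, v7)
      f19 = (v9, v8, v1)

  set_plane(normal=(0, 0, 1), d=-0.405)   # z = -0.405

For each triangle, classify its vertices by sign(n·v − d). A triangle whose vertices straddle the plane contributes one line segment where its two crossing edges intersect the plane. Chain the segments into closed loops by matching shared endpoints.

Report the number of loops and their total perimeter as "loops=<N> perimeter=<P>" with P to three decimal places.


Straddling triangles (10 of 20):
  (v0,v1,v7) [++-] → (0.727584, 1.42752, -0.405)–(-0.727584, 1.42752, -0.405)  len=1.4552
  (v0,v7,v10) [+--] → (-0.727584, 1.42752, -0.405)–(-1.22817, 0.926927, -0.405)  len=0.7079
  (v0,v10,v11) [+-+] → (-1.22817, 0.926927, -0.405)–(-1.5822, 0, -0.405)  len=0.9922
  (v11,v10,v2) [+-+] → (-1.5822, 0, -0.405)–(-1.22817, -0.926927, -0.405)  len=0.9922
  (v7,v1,v8) [-+-] → (0.727584, 1.42752, -0.405)–(1.22817, 0.926927, -0.405)  len=0.7079
  (v3,v2,v6) [++-] → (-0.727584, -1.42752, -0.405)–(0.727584, -1.42752, -0.405)  len=1.4552
  (v3,v6,v8) [+--] → (0.727584, -1.42752, -0.405)–(1.22817, -0.926927, -0.405)  len=0.7079
  (v3,v8,v9) [+-+] → (1.22817, -0.926927, -0.405)–(1.5822, 0, -0.405)  len=0.9922
  (v6,v2,v10) [-+-] → (-0.727584, -1.42752, -0.405)–(-1.22817, -0.926927, -0.405)  len=0.7079
  (v9,v8,v1) [+-+] → (1.5822, 0, -0.405)–(1.22817, 0.926927, -0.405)  len=0.9922

Chained into 1 loop(s):
  loop 1: 10 segments, perimeter = 9.7110
Total perimeter = 9.711

loops=1 perimeter=9.711


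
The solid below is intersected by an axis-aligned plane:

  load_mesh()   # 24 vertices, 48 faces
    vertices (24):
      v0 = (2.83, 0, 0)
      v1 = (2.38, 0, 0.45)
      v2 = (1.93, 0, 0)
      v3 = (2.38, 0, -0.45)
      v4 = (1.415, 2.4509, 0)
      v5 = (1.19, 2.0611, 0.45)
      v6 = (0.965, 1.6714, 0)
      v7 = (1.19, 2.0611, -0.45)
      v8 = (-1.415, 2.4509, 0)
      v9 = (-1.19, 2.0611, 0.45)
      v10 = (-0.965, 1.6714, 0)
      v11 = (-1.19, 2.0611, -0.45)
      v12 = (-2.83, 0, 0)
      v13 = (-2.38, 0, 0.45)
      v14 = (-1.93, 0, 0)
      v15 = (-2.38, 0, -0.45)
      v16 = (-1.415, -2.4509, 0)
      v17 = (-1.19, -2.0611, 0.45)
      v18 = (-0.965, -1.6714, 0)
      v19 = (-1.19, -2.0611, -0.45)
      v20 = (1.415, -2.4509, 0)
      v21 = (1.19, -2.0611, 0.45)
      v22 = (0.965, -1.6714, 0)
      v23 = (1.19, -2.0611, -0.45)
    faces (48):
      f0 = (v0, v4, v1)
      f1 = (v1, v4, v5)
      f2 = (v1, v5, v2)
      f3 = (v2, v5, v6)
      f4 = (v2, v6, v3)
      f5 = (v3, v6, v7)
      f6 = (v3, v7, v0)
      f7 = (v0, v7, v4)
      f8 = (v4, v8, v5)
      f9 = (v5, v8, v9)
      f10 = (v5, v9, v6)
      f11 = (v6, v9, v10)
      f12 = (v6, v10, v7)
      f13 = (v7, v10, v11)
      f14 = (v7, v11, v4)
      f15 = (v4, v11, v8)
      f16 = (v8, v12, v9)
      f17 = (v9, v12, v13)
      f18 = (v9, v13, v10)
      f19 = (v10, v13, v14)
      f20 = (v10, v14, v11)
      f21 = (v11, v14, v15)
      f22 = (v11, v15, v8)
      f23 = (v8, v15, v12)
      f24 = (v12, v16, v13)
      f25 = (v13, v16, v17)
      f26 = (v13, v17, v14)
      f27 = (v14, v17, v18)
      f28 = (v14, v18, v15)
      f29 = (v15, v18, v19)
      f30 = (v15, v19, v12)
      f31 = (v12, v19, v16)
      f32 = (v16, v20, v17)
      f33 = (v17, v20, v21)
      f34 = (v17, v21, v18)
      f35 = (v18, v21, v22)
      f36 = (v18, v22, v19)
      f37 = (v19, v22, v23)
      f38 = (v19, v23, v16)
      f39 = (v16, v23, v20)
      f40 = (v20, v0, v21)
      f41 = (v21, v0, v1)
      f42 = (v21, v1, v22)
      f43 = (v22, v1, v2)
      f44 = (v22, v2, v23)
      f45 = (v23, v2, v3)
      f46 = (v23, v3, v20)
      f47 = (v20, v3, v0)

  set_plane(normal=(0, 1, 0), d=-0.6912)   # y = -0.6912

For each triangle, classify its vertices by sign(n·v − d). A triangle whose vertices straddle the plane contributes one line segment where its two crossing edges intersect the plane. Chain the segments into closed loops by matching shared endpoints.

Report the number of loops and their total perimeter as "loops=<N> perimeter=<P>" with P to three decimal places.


Straddling triangles (16 of 48):
  (v12,v16,v13) [+-+] → (-2.43094, -0.6912, 0)–(-2.10785, -0.6912, 0.323092)  len=0.4569
  (v13,v16,v17) [+--] → (-2.10785, -0.6912, 0.323092)–(-1.98093, -0.6912, 0.45)  len=0.1795
  (v13,v17,v14) [+-+] → (-1.98093, -0.6912, 0.45)–(-1.68184, -0.6912, 0.15091)  len=0.4230
  (v14,v17,v18) [+--] → (-1.68184, -0.6912, 0.15091)–(-1.53093, -0.6912, 0)  len=0.2134
  (v14,v18,v15) [+-+] → (-1.53093, -0.6912, 0)–(-1.79483, -0.6912, -0.263905)  len=0.3732
  (v15,v18,v19) [+--] → (-1.79483, -0.6912, -0.263905)–(-1.98093, -0.6912, -0.45)  len=0.2632
  (v15,v19,v12) [+-+] → (-1.98093, -0.6912, -0.45)–(-2.28002, -0.6912, -0.15091)  len=0.4230
  (v12,v19,v16) [+--] → (-2.28002, -0.6912, -0.15091)–(-2.43094, -0.6912, 0)  len=0.2134
  (v20,v0,v21) [-+-] → (2.43094, -0.6912, 0)–(2.28002, -0.6912, 0.15091)  len=0.2134
  (v21,v0,v1) [-++] → (2.28002, -0.6912, 0.15091)–(1.98093, -0.6912, 0.45)  len=0.4230
  (v21,v1,v22) [-+-] → (1.98093, -0.6912, 0.45)–(1.79483, -0.6912, 0.263905)  len=0.2632
  (v22,v1,v2) [-++] → (1.79483, -0.6912, 0.263905)–(1.53093, -0.6912, 0)  len=0.3732
  (v22,v2,v23) [-+-] → (1.53093, -0.6912, 0)–(1.68184, -0.6912, -0.15091)  len=0.2134
  (v23,v2,v3) [-++] → (1.68184, -0.6912, -0.15091)–(1.98093, -0.6912, -0.45)  len=0.4230
  (v23,v3,v20) [-+-] → (1.98093, -0.6912, -0.45)–(2.10785, -0.6912, -0.323092)  len=0.1795
  (v20,v3,v0) [-++] → (2.10785, -0.6912, -0.323092)–(2.43094, -0.6912, 0)  len=0.4569

Chained into 2 loop(s):
  loop 1: 8 segments, perimeter = 2.5456
  loop 2: 8 segments, perimeter = 2.5456
Total perimeter = 5.091

loops=2 perimeter=5.091


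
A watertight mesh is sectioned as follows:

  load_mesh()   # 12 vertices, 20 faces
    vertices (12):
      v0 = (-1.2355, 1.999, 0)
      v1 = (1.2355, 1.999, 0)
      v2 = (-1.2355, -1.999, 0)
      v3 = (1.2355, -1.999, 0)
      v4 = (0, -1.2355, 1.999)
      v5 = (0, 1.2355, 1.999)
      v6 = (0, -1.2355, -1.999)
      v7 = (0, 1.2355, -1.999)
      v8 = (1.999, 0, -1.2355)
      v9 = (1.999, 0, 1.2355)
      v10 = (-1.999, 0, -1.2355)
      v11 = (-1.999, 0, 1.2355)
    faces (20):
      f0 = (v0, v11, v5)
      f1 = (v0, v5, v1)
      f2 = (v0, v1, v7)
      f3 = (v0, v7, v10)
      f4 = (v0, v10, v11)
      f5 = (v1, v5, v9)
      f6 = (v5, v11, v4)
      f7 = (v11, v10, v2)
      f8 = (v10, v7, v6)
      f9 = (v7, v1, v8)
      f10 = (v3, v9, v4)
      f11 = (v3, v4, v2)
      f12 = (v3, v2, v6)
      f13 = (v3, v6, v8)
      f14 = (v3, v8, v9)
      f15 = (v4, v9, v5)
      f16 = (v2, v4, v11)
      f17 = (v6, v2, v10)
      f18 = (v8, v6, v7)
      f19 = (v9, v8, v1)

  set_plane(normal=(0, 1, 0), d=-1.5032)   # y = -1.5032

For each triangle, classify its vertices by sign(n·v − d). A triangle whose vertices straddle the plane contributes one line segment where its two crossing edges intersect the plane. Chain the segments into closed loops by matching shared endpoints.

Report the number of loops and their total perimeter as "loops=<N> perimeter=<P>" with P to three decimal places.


loops=1 perimeter=8.568

Straddling triangles (8 of 20):
  (v11,v10,v2) [++-] → (-1.42487, -1.5032, -0.306434)–(-1.42487, -1.5032, 0.306434)  len=0.6129
  (v3,v9,v4) [-++] → (1.42487, -1.5032, 0.306434)–(0.433194, -1.5032, 1.29811)  len=1.4024
  (v3,v4,v2) [-+-] → (0.433194, -1.5032, 1.29811)–(-0.433194, -1.5032, 1.29811)  len=0.8664
  (v3,v2,v6) [--+] → (-0.433194, -1.5032, -1.29811)–(0.433194, -1.5032, -1.29811)  len=0.8664
  (v3,v6,v8) [-++] → (0.433194, -1.5032, -1.29811)–(1.42487, -1.5032, -0.306434)  len=1.4024
  (v3,v8,v9) [-++] → (1.42487, -1.5032, -0.306434)–(1.42487, -1.5032, 0.306434)  len=0.6129
  (v2,v4,v11) [-++] → (-0.433194, -1.5032, 1.29811)–(-1.42487, -1.5032, 0.306434)  len=1.4024
  (v6,v2,v10) [+-+] → (-0.433194, -1.5032, -1.29811)–(-1.42487, -1.5032, -0.306434)  len=1.4024

Chained into 1 loop(s):
  loop 1: 8 segments, perimeter = 8.5683
Total perimeter = 8.568


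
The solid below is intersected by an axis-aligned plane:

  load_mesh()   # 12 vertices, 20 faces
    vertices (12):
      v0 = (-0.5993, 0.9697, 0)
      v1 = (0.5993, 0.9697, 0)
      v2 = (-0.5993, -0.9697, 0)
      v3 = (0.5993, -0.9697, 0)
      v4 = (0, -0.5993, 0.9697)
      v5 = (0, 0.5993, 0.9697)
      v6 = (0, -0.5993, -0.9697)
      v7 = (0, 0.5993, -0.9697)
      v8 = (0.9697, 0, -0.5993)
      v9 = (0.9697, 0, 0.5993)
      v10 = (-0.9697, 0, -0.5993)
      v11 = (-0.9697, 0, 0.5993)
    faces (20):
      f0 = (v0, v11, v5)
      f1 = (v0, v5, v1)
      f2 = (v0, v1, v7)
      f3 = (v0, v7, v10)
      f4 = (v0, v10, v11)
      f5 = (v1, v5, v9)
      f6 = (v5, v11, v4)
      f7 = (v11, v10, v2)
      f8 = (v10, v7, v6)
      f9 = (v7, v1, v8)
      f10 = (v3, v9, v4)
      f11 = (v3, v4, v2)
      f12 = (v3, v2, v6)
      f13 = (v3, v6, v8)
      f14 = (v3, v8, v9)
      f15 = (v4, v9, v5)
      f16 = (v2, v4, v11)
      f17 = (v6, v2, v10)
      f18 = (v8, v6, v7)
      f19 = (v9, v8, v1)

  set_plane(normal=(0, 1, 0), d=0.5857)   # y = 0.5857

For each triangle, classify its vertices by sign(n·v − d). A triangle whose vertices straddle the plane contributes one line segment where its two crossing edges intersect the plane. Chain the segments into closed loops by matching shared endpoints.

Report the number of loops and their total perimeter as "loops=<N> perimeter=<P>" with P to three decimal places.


loops=1 perimeter=5.139

Straddling triangles (10 of 20):
  (v0,v11,v5) [+-+] → (-0.745978, 0.5857, 0.237322)–(-0.0220055, 0.5857, 0.961294)  len=1.0239
  (v0,v7,v10) [++-] → (-0.0220055, 0.5857, -0.961294)–(-0.745978, 0.5857, -0.237322)  len=1.0239
  (v0,v10,v11) [+--] → (-0.745978, 0.5857, -0.237322)–(-0.745978, 0.5857, 0.237322)  len=0.4746
  (v1,v5,v9) [++-] → (0.0220055, 0.5857, 0.961294)–(0.745978, 0.5857, 0.237322)  len=1.0239
  (v5,v11,v4) [+--] → (-0.0220055, 0.5857, 0.961294)–(0, 0.5857, 0.9697)  len=0.0236
  (v10,v7,v6) [-+-] → (-0.0220055, 0.5857, -0.961294)–(0, 0.5857, -0.9697)  len=0.0236
  (v7,v1,v8) [++-] → (0.745978, 0.5857, -0.237322)–(0.0220055, 0.5857, -0.961294)  len=1.0239
  (v4,v9,v5) [--+] → (0.0220055, 0.5857, 0.961294)–(0, 0.5857, 0.9697)  len=0.0236
  (v8,v6,v7) [--+] → (0, 0.5857, -0.9697)–(0.0220055, 0.5857, -0.961294)  len=0.0236
  (v9,v8,v1) [--+] → (0.745978, 0.5857, -0.237322)–(0.745978, 0.5857, 0.237322)  len=0.4746

Chained into 1 loop(s):
  loop 1: 10 segments, perimeter = 5.1389
Total perimeter = 5.139


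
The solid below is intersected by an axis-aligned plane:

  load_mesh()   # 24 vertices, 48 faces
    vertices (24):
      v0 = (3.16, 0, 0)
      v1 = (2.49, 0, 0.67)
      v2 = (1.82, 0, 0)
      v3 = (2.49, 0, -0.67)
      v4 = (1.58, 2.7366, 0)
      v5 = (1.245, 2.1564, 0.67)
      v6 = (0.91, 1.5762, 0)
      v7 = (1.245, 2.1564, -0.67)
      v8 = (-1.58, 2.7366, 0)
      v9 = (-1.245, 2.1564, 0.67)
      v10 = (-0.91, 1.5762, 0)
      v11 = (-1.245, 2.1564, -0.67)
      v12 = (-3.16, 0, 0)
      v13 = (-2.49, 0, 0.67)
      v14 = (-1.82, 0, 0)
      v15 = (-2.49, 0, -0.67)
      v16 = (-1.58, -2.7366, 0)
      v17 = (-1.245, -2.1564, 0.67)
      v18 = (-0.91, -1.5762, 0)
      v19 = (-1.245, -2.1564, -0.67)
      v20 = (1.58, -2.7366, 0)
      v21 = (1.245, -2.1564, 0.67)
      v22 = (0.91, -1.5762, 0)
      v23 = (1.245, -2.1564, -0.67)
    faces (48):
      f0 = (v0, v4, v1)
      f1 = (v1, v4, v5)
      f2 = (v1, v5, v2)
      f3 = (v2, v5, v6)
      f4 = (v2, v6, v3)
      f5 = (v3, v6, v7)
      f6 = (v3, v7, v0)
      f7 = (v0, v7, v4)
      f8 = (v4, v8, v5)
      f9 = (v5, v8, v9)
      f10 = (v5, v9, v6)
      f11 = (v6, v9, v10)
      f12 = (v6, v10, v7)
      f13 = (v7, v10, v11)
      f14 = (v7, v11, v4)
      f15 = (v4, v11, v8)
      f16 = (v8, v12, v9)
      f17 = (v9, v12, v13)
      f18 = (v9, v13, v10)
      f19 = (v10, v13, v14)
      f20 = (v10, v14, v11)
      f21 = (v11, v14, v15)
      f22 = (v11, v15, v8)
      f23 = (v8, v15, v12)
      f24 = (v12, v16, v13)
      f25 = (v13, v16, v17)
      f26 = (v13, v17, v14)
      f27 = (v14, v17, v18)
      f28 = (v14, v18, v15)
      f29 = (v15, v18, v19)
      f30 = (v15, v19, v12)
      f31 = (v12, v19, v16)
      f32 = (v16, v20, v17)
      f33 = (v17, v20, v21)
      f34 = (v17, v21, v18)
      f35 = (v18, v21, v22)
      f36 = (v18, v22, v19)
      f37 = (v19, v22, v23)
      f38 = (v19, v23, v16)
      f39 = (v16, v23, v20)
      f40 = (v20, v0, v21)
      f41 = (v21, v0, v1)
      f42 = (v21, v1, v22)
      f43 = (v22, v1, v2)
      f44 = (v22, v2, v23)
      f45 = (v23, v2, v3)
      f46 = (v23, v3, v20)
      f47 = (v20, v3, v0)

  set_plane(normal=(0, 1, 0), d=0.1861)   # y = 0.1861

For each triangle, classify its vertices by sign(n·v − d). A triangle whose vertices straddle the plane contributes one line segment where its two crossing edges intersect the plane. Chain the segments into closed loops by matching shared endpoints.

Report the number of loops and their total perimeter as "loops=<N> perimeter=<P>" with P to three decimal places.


Straddling triangles (16 of 48):
  (v0,v4,v1) [-+-] → (3.05255, 0.1861, 0)–(2.42812, 0.1861, 0.624437)  len=0.8831
  (v1,v4,v5) [-++] → (2.42812, 0.1861, 0.624437)–(2.38255, 0.1861, 0.67)  len=0.0644
  (v1,v5,v2) [-+-] → (2.38255, 0.1861, 0.67)–(1.77038, 0.1861, 0.0578218)  len=0.8658
  (v2,v5,v6) [-++] → (1.77038, 0.1861, 0.0578218)–(1.71256, 0.1861, 0)  len=0.0818
  (v2,v6,v3) [-+-] → (1.71256, 0.1861, 0)–(2.30345, 0.1861, -0.590894)  len=0.8357
  (v3,v6,v7) [-++] → (2.30345, 0.1861, -0.590894)–(2.38255, 0.1861, -0.67)  len=0.1119
  (v3,v7,v0) [-+-] → (2.38255, 0.1861, -0.67)–(2.99473, 0.1861, -0.0578218)  len=0.8658
  (v0,v7,v4) [-++] → (2.99473, 0.1861, -0.0578218)–(3.05255, 0.1861, 0)  len=0.0818
  (v8,v12,v9) [+-+] → (-3.05255, 0.1861, 0)–(-2.99473, 0.1861, 0.0578218)  len=0.0818
  (v9,v12,v13) [+--] → (-2.99473, 0.1861, 0.0578218)–(-2.38255, 0.1861, 0.67)  len=0.8658
  (v9,v13,v10) [+-+] → (-2.38255, 0.1861, 0.67)–(-2.30345, 0.1861, 0.590894)  len=0.1119
  (v10,v13,v14) [+--] → (-2.30345, 0.1861, 0.590894)–(-1.71256, 0.1861, 0)  len=0.8357
  (v10,v14,v11) [+-+] → (-1.71256, 0.1861, 0)–(-1.77038, 0.1861, -0.0578218)  len=0.0818
  (v11,v14,v15) [+--] → (-1.77038, 0.1861, -0.0578218)–(-2.38255, 0.1861, -0.67)  len=0.8658
  (v11,v15,v8) [+-+] → (-2.38255, 0.1861, -0.67)–(-2.42812, 0.1861, -0.624437)  len=0.0644
  (v8,v15,v12) [+--] → (-2.42812, 0.1861, -0.624437)–(-3.05255, 0.1861, 0)  len=0.8831

Chained into 2 loop(s):
  loop 1: 8 segments, perimeter = 3.7901
  loop 2: 8 segments, perimeter = 3.7901
Total perimeter = 7.580

loops=2 perimeter=7.580


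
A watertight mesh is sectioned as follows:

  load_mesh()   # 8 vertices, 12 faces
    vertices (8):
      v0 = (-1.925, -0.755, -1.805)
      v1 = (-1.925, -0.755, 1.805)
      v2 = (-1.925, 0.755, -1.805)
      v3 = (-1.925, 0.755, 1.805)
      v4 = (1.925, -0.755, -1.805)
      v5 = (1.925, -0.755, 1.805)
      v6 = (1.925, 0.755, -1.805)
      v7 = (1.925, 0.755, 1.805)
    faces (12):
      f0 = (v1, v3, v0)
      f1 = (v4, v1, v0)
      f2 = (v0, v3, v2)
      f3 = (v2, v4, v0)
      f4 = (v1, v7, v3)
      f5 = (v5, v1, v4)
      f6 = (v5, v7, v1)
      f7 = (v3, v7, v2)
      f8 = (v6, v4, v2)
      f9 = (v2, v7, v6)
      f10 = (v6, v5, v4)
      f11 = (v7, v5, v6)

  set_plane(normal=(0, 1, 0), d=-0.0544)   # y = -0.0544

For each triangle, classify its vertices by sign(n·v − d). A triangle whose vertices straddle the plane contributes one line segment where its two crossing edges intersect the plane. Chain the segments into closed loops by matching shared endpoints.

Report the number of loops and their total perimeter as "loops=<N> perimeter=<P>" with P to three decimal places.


Straddling triangles (8 of 12):
  (v1,v3,v0) [-+-] → (-1.925, -0.0544, 1.805)–(-1.925, -0.0544, -0.130056)  len=1.9351
  (v0,v3,v2) [-++] → (-1.925, -0.0544, -0.130056)–(-1.925, -0.0544, -1.805)  len=1.6749
  (v2,v4,v0) [+--] → (0.138702, -0.0544, -1.805)–(-1.925, -0.0544, -1.805)  len=2.0637
  (v1,v7,v3) [-++] → (-0.138702, -0.0544, 1.805)–(-1.925, -0.0544, 1.805)  len=1.7863
  (v5,v7,v1) [-+-] → (1.925, -0.0544, 1.805)–(-0.138702, -0.0544, 1.805)  len=2.0637
  (v6,v4,v2) [+-+] → (1.925, -0.0544, -1.805)–(0.138702, -0.0544, -1.805)  len=1.7863
  (v6,v5,v4) [+--] → (1.925, -0.0544, 0.130056)–(1.925, -0.0544, -1.805)  len=1.9351
  (v7,v5,v6) [+-+] → (1.925, -0.0544, 1.805)–(1.925, -0.0544, 0.130056)  len=1.6749

Chained into 1 loop(s):
  loop 1: 8 segments, perimeter = 14.9200
Total perimeter = 14.920

loops=1 perimeter=14.920
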